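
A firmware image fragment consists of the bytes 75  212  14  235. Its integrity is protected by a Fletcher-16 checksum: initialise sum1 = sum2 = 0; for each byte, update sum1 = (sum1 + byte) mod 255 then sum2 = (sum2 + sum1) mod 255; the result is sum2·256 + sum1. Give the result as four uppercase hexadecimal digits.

Running sums (mod 255):
  after byte 0 (75): sum1=75, sum2=75
  after byte 1 (212): sum1=32, sum2=107
  after byte 2 (14): sum1=46, sum2=153
  after byte 3 (235): sum1=26, sum2=179
Checksum = sum2·256 + sum1 = 179·256 + 26 = 45850 = 0xB31A.

B31A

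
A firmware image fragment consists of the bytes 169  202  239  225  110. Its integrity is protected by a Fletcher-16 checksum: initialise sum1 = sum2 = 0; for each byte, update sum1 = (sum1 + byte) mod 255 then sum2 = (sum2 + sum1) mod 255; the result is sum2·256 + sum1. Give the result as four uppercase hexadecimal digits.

7DB4

Running sums (mod 255):
  after byte 0 (169): sum1=169, sum2=169
  after byte 1 (202): sum1=116, sum2=30
  after byte 2 (239): sum1=100, sum2=130
  after byte 3 (225): sum1=70, sum2=200
  after byte 4 (110): sum1=180, sum2=125
Checksum = sum2·256 + sum1 = 125·256 + 180 = 32180 = 0x7DB4.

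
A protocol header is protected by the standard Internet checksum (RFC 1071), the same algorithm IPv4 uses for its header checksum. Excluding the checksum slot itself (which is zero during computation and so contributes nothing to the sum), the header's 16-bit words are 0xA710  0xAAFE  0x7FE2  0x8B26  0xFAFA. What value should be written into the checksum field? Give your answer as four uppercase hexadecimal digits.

One's-complement addition (fold any carry out of bit 15 back into bit 0):
  0xA710 + 0xAAFE = 0x1520E → wrap carry → 0x520F
  0x520F + 0x7FE2 = 0x0D1F1
  0xD1F1 + 0x8B26 = 0x15D17 → wrap carry → 0x5D18
  0x5D18 + 0xFAFA = 0x15812 → wrap carry → 0x5813
One's-complement sum = 0x5813.
Checksum = ~0x5813 & 0xFFFF = 0xA7EC.

A7EC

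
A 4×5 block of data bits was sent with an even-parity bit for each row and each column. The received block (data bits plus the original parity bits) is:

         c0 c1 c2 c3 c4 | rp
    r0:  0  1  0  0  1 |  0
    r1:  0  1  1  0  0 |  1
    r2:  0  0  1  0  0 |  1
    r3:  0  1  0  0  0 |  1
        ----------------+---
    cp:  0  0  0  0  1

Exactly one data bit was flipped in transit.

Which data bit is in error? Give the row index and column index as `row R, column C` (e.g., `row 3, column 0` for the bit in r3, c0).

Recompute each row's even parity and compare to rp:
  r0: data parity 0, sent rp 0 → ok
  r1: data parity 0, sent rp 1 → mismatch
  r2: data parity 1, sent rp 1 → ok
  r3: data parity 1, sent rp 1 → ok
Recompute each column's even parity and compare to cp:
  c0: data parity 0, sent cp 0 → ok
  c1: data parity 1, sent cp 0 → mismatch
  c2: data parity 0, sent cp 0 → ok
  c3: data parity 0, sent cp 0 → ok
  c4: data parity 1, sent cp 1 → ok
Exactly one row (r1) and one column (c1) fail → the flipped bit is at their intersection.

row 1, column 1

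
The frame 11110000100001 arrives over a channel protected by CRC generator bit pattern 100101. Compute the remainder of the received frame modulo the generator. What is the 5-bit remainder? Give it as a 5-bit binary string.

00000

Modulo-2 division of 11110000100001 by 100101:
  pos 0: 111100 XOR 100101 = 011001
  pos 1: 110010 XOR 100101 = 010111
  pos 2: 101110 XOR 100101 = 001011
  pos 4: 101110 XOR 100101 = 001011
  pos 6: 101100 XOR 100101 = 001001
  pos 8: 100101 XOR 100101 = 000000
Remainder = 00000 (zero — the frame passes the CRC check).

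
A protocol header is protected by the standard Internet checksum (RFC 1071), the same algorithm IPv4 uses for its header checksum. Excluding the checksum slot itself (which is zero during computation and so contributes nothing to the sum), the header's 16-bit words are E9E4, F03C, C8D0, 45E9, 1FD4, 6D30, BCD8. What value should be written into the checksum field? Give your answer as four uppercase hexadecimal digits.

CD46

One's-complement addition (fold any carry out of bit 15 back into bit 0):
  0xE9E4 + 0xF03C = 0x1DA20 → wrap carry → 0xDA21
  0xDA21 + 0xC8D0 = 0x1A2F1 → wrap carry → 0xA2F2
  0xA2F2 + 0x45E9 = 0x0E8DB
  0xE8DB + 0x1FD4 = 0x108AF → wrap carry → 0x08B0
  0x08B0 + 0x6D30 = 0x075E0
  0x75E0 + 0xBCD8 = 0x132B8 → wrap carry → 0x32B9
One's-complement sum = 0x32B9.
Checksum = ~0x32B9 & 0xFFFF = 0xCD46.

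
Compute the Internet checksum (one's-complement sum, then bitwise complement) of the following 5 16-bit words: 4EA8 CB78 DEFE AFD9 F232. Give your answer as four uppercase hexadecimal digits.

One's-complement addition (fold any carry out of bit 15 back into bit 0):
  0x4EA8 + 0xCB78 = 0x11A20 → wrap carry → 0x1A21
  0x1A21 + 0xDEFE = 0x0F91F
  0xF91F + 0xAFD9 = 0x1A8F8 → wrap carry → 0xA8F9
  0xA8F9 + 0xF232 = 0x19B2B → wrap carry → 0x9B2C
One's-complement sum = 0x9B2C.
Checksum = ~0x9B2C & 0xFFFF = 0x64D3.

64D3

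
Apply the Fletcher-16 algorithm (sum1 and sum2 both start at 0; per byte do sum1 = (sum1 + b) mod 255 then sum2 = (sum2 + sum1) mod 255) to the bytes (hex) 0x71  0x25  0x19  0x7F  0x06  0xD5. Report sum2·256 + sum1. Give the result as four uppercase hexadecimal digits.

270B

Running sums (mod 255):
  after byte 0 (0x71): sum1=113, sum2=113
  after byte 1 (0x25): sum1=150, sum2=8
  after byte 2 (0x19): sum1=175, sum2=183
  after byte 3 (0x7F): sum1=47, sum2=230
  after byte 4 (0x06): sum1=53, sum2=28
  after byte 5 (0xD5): sum1=11, sum2=39
Checksum = sum2·256 + sum1 = 39·256 + 11 = 9995 = 0x270B.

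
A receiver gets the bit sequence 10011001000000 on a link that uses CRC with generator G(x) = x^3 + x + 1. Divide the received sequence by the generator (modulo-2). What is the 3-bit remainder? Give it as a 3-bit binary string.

111

Modulo-2 division of 10011001000000 by 1011:
  pos 0: 1001 XOR 1011 = 0010
  pos 2: 1010 XOR 1011 = 0001
  pos 5: 1010 XOR 1011 = 0001
  pos 8: 1000 XOR 1011 = 0011
  pos 10: 1100 XOR 1011 = 0111
Remainder = 111 (nonzero — an error is detected).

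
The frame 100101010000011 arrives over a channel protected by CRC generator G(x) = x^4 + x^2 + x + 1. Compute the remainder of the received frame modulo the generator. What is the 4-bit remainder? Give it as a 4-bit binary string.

0000

Modulo-2 division of 100101010000011 by 10111:
  pos 0: 10010 XOR 10111 = 00101
  pos 2: 10110 XOR 10111 = 00001
  pos 6: 11000 XOR 10111 = 01111
  pos 7: 11110 XOR 10111 = 01001
  pos 8: 10010 XOR 10111 = 00101
  pos 10: 10111 XOR 10111 = 00000
Remainder = 0000 (zero — the frame passes the CRC check).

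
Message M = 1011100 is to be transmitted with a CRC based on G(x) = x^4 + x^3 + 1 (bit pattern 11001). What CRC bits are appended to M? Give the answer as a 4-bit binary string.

Append 4 zeros: 10111000000. Divide by 11001 (XOR where the leading bit is 1):
  pos 0: 10111 XOR 11001 = 01110
  pos 1: 11100 XOR 11001 = 00101
  pos 3: 10100 XOR 11001 = 01101
  pos 4: 11010 XOR 11001 = 00011
Remainder (last 4 bits) = 1100. This is the CRC / FCS.

1100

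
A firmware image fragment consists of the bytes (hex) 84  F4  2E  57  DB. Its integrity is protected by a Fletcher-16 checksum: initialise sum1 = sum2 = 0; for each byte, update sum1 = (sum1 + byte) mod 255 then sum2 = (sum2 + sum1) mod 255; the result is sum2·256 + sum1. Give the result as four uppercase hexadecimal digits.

Running sums (mod 255):
  after byte 0 (84): sum1=132, sum2=132
  after byte 1 (F4): sum1=121, sum2=253
  after byte 2 (2E): sum1=167, sum2=165
  after byte 3 (57): sum1=254, sum2=164
  after byte 4 (DB): sum1=218, sum2=127
Checksum = sum2·256 + sum1 = 127·256 + 218 = 32730 = 0x7FDA.

7FDA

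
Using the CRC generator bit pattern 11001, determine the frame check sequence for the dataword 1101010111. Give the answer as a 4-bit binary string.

1100

Append 4 zeros: 11010101110000. Divide by 11001 (XOR where the leading bit is 1):
  pos 0: 11010 XOR 11001 = 00011
  pos 3: 11101 XOR 11001 = 00100
  pos 5: 10011 XOR 11001 = 01010
  pos 6: 10100 XOR 11001 = 01101
  pos 7: 11010 XOR 11001 = 00011
Remainder (last 4 bits) = 1100. This is the CRC / FCS.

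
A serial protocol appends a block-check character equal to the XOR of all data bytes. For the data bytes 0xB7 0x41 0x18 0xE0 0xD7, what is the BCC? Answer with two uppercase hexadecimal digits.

D9

XOR the bytes together:
  start with 0xB7
  0xB7 ⊕ 0x41 = 0xF6
  0xF6 ⊕ 0x18 = 0xEE
  0xEE ⊕ 0xE0 = 0x0E
  0x0E ⊕ 0xD7 = 0xD9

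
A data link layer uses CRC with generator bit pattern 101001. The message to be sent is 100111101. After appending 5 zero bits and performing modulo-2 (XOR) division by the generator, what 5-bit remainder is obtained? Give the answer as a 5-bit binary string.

00101

Append 5 zeros: 10011110100000. Divide by 101001 (XOR where the leading bit is 1):
  pos 0: 100111 XOR 101001 = 001110
  pos 2: 111010 XOR 101001 = 010011
  pos 3: 100111 XOR 101001 = 001110
  pos 5: 111000 XOR 101001 = 010001
  pos 6: 100010 XOR 101001 = 001011
  pos 8: 101100 XOR 101001 = 000101
Remainder (last 5 bits) = 00101. This is the CRC / FCS.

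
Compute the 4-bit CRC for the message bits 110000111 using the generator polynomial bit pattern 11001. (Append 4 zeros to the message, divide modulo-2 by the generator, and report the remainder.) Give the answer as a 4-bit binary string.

0011

Append 4 zeros: 1100001110000. Divide by 11001 (XOR where the leading bit is 1):
  pos 0: 11000 XOR 11001 = 00001
  pos 4: 10111 XOR 11001 = 01110
  pos 5: 11100 XOR 11001 = 00101
  pos 7: 10100 XOR 11001 = 01101
  pos 8: 11010 XOR 11001 = 00011
Remainder (last 4 bits) = 0011. This is the CRC / FCS.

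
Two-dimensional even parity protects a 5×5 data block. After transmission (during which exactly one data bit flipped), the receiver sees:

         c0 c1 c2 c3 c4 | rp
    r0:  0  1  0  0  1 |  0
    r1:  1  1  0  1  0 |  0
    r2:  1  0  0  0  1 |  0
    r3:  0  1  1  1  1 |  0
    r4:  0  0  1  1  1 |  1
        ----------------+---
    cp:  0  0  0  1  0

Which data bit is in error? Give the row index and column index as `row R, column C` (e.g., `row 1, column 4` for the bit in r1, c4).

Recompute each row's even parity and compare to rp:
  r0: data parity 0, sent rp 0 → ok
  r1: data parity 1, sent rp 0 → mismatch
  r2: data parity 0, sent rp 0 → ok
  r3: data parity 0, sent rp 0 → ok
  r4: data parity 1, sent rp 1 → ok
Recompute each column's even parity and compare to cp:
  c0: data parity 0, sent cp 0 → ok
  c1: data parity 1, sent cp 0 → mismatch
  c2: data parity 0, sent cp 0 → ok
  c3: data parity 1, sent cp 1 → ok
  c4: data parity 0, sent cp 0 → ok
Exactly one row (r1) and one column (c1) fail → the flipped bit is at their intersection.

row 1, column 1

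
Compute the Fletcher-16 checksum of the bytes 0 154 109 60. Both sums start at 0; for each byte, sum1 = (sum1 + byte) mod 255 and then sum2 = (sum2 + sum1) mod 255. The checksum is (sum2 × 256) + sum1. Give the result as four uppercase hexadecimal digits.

Running sums (mod 255):
  after byte 0 (0): sum1=0, sum2=0
  after byte 1 (154): sum1=154, sum2=154
  after byte 2 (109): sum1=8, sum2=162
  after byte 3 (60): sum1=68, sum2=230
Checksum = sum2·256 + sum1 = 230·256 + 68 = 58948 = 0xE644.

E644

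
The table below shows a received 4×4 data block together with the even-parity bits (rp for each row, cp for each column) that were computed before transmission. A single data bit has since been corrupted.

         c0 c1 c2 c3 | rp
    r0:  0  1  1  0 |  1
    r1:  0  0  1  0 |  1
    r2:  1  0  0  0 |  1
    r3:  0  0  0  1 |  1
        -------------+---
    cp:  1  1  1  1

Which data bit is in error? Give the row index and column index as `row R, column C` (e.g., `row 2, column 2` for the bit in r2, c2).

row 0, column 2

Recompute each row's even parity and compare to rp:
  r0: data parity 0, sent rp 1 → mismatch
  r1: data parity 1, sent rp 1 → ok
  r2: data parity 1, sent rp 1 → ok
  r3: data parity 1, sent rp 1 → ok
Recompute each column's even parity and compare to cp:
  c0: data parity 1, sent cp 1 → ok
  c1: data parity 1, sent cp 1 → ok
  c2: data parity 0, sent cp 1 → mismatch
  c3: data parity 1, sent cp 1 → ok
Exactly one row (r0) and one column (c2) fail → the flipped bit is at their intersection.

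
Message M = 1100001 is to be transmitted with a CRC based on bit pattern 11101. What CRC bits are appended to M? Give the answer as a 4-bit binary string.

Append 4 zeros: 11000010000. Divide by 11101 (XOR where the leading bit is 1):
  pos 0: 11000 XOR 11101 = 00101
  pos 2: 10101 XOR 11101 = 01000
  pos 3: 10000 XOR 11101 = 01101
  pos 4: 11010 XOR 11101 = 00111
  pos 6: 11100 XOR 11101 = 00001
Remainder (last 4 bits) = 0001. This is the CRC / FCS.

0001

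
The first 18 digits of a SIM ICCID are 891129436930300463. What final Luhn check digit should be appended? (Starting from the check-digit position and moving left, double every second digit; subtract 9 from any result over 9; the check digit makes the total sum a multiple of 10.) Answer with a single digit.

8

Partial digits right→left: 3 6 4 0 0 3 0 3 9 6 3 4 9 2 1 1 9 8
Double every second digit counting from the check-digit position (so the 1st, 3rd, 5th, ... of the partial from the right).
  doubled (with −9 where >9): 6 8 0 0 9 6 9 2 9 → sum 49
  kept as-is: 6 0 3 3 6 4 2 1 8 → sum 33
Total = 49 + 33 = 82.
Check digit = (10 − (82 mod 10)) mod 10 = 8.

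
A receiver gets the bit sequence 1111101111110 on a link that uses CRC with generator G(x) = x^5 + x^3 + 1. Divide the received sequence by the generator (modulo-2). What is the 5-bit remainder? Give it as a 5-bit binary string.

00000

Modulo-2 division of 1111101111110 by 101001:
  pos 0: 111110 XOR 101001 = 010111
  pos 1: 101111 XOR 101001 = 000110
  pos 4: 110111 XOR 101001 = 011110
  pos 5: 111101 XOR 101001 = 010100
  pos 6: 101001 XOR 101001 = 000000
Remainder = 00000 (zero — the frame passes the CRC check).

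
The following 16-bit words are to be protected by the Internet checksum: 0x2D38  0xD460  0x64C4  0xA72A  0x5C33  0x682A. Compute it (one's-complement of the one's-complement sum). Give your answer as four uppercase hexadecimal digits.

2E1A

One's-complement addition (fold any carry out of bit 15 back into bit 0):
  0x2D38 + 0xD460 = 0x10198 → wrap carry → 0x0199
  0x0199 + 0x64C4 = 0x0665D
  0x665D + 0xA72A = 0x10D87 → wrap carry → 0x0D88
  0x0D88 + 0x5C33 = 0x069BB
  0x69BB + 0x682A = 0x0D1E5
One's-complement sum = 0xD1E5.
Checksum = ~0xD1E5 & 0xFFFF = 0x2E1A.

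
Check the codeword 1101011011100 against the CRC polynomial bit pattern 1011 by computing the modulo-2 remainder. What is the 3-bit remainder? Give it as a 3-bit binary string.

Modulo-2 division of 1101011011100 by 1011:
  pos 0: 1101 XOR 1011 = 0110
  pos 1: 1100 XOR 1011 = 0111
  pos 2: 1111 XOR 1011 = 0100
  pos 3: 1001 XOR 1011 = 0010
  pos 5: 1001 XOR 1011 = 0010
  pos 7: 1011 XOR 1011 = 0000
Remainder = 000 (zero — the frame passes the CRC check).

000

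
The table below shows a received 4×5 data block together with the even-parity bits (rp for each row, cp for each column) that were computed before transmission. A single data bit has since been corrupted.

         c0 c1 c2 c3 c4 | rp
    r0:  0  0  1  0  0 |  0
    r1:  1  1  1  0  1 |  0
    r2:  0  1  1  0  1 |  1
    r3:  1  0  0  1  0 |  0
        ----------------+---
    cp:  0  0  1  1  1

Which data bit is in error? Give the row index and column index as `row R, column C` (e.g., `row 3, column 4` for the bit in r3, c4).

row 0, column 4

Recompute each row's even parity and compare to rp:
  r0: data parity 1, sent rp 0 → mismatch
  r1: data parity 0, sent rp 0 → ok
  r2: data parity 1, sent rp 1 → ok
  r3: data parity 0, sent rp 0 → ok
Recompute each column's even parity and compare to cp:
  c0: data parity 0, sent cp 0 → ok
  c1: data parity 0, sent cp 0 → ok
  c2: data parity 1, sent cp 1 → ok
  c3: data parity 1, sent cp 1 → ok
  c4: data parity 0, sent cp 1 → mismatch
Exactly one row (r0) and one column (c4) fail → the flipped bit is at their intersection.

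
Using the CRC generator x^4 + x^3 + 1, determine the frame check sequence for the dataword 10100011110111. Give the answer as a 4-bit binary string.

0100

Append 4 zeros: 101000111101110000. Divide by 11001 (XOR where the leading bit is 1):
  pos 0: 10100 XOR 11001 = 01101
  pos 1: 11010 XOR 11001 = 00011
  pos 4: 11111 XOR 11001 = 00110
  pos 6: 11010 XOR 11001 = 00011
  pos 9: 11111 XOR 11001 = 00110
  pos 11: 11000 XOR 11001 = 00001
Remainder (last 4 bits) = 0100. This is the CRC / FCS.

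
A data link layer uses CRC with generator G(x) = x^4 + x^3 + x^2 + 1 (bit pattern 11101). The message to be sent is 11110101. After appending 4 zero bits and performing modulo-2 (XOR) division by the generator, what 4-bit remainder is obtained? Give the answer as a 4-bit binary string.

0000

Append 4 zeros: 111101010000. Divide by 11101 (XOR where the leading bit is 1):
  pos 0: 11110 XOR 11101 = 00011
  pos 3: 11101 XOR 11101 = 00000
Remainder (last 4 bits) = 0000. This is the CRC / FCS.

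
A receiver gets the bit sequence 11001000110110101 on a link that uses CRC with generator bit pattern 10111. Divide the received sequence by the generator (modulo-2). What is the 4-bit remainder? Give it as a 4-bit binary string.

0111

Modulo-2 division of 11001000110110101 by 10111:
  pos 0: 11001 XOR 10111 = 01110
  pos 1: 11100 XOR 10111 = 01011
  pos 2: 10110 XOR 10111 = 00001
  pos 6: 10110 XOR 10111 = 00001
  pos 10: 11101 XOR 10111 = 01010
  pos 11: 10100 XOR 10111 = 00011
Remainder = 0111 (nonzero — an error is detected).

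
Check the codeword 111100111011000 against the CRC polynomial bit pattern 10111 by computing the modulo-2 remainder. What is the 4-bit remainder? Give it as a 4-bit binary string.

0100

Modulo-2 division of 111100111011000 by 10111:
  pos 0: 11110 XOR 10111 = 01001
  pos 1: 10010 XOR 10111 = 00101
  pos 3: 10111 XOR 10111 = 00000
  pos 8: 10110 XOR 10111 = 00001
Remainder = 0100 (nonzero — an error is detected).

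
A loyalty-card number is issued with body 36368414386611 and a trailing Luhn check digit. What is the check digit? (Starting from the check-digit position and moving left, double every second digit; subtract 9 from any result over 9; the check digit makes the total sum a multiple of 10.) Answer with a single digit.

1

Partial digits right→left: 1 1 6 6 8 3 4 1 4 8 6 3 6 3
Double every second digit counting from the check-digit position (so the 1st, 3rd, 5th, ... of the partial from the right).
  doubled (with −9 where >9): 2 3 7 8 8 3 3 → sum 34
  kept as-is: 1 6 3 1 8 3 3 → sum 25
Total = 34 + 25 = 59.
Check digit = (10 − (59 mod 10)) mod 10 = 1.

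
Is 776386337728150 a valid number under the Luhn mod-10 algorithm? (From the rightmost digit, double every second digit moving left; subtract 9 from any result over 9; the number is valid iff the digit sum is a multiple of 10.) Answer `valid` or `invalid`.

invalid

From the right, keep odd positions and double even positions (subtract 9 from any doubled value over 9):
  doubled (positions 2,4,...): 1 7 5 6 3 6 5 → sum 33
  kept (positions 1,3,...): 0 1 2 7 3 8 6 7 → sum 34
Total = 67.
67 mod 10 = 7, so the number is invalid.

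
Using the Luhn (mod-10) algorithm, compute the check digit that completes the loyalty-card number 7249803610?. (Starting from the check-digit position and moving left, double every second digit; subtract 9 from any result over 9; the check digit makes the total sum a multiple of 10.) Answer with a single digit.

Partial digits right→left: 0 1 6 3 0 8 9 4 2 7
Double every second digit counting from the check-digit position (so the 1st, 3rd, 5th, ... of the partial from the right).
  doubled (with −9 where >9): 0 3 0 9 4 → sum 16
  kept as-is: 1 3 8 4 7 → sum 23
Total = 16 + 23 = 39.
Check digit = (10 − (39 mod 10)) mod 10 = 1.

1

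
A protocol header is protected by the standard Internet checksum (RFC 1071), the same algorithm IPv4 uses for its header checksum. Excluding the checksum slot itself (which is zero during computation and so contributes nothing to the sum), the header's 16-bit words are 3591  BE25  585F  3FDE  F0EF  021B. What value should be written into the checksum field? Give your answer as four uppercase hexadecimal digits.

8100

One's-complement addition (fold any carry out of bit 15 back into bit 0):
  0x3591 + 0xBE25 = 0x0F3B6
  0xF3B6 + 0x585F = 0x14C15 → wrap carry → 0x4C16
  0x4C16 + 0x3FDE = 0x08BF4
  0x8BF4 + 0xF0EF = 0x17CE3 → wrap carry → 0x7CE4
  0x7CE4 + 0x021B = 0x07EFF
One's-complement sum = 0x7EFF.
Checksum = ~0x7EFF & 0xFFFF = 0x8100.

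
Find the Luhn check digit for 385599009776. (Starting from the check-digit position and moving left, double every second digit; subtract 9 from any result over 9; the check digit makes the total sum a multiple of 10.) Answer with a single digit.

2

Partial digits right→left: 6 7 7 9 0 0 9 9 5 5 8 3
Double every second digit counting from the check-digit position (so the 1st, 3rd, 5th, ... of the partial from the right).
  doubled (with −9 where >9): 3 5 0 9 1 7 → sum 25
  kept as-is: 7 9 0 9 5 3 → sum 33
Total = 25 + 33 = 58.
Check digit = (10 − (58 mod 10)) mod 10 = 2.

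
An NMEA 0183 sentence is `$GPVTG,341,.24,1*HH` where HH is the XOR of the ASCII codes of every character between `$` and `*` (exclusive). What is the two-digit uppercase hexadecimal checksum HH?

XOR the ASCII codes of the payload characters:
  'G' = 0x47 → acc = 0x47
  'P' = 0x50 → acc = 0x17
  'V' = 0x56 → acc = 0x41
  'T' = 0x54 → acc = 0x15
  'G' = 0x47 → acc = 0x52
  ',' = 0x2C → acc = 0x7E
  '3' = 0x33 → acc = 0x4D
  '4' = 0x34 → acc = 0x79
  '1' = 0x31 → acc = 0x48
  ',' = 0x2C → acc = 0x64
  '.' = 0x2E → acc = 0x4A
  '2' = 0x32 → acc = 0x78
  '4' = 0x34 → acc = 0x4C
  ',' = 0x2C → acc = 0x60
  '1' = 0x31 → acc = 0x51
Checksum = 0x51.

51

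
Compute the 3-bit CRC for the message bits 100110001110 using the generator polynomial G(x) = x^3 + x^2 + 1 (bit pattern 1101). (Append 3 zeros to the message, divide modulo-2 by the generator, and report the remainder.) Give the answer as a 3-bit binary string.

Append 3 zeros: 100110001110000. Divide by 1101 (XOR where the leading bit is 1):
  pos 0: 1001 XOR 1101 = 0100
  pos 1: 1001 XOR 1101 = 0100
  pos 2: 1000 XOR 1101 = 0101
  pos 3: 1010 XOR 1101 = 0111
  pos 4: 1110 XOR 1101 = 0011
  pos 6: 1111 XOR 1101 = 0010
  pos 8: 1010 XOR 1101 = 0111
  pos 9: 1110 XOR 1101 = 0011
  pos 11: 1100 XOR 1101 = 0001
Remainder (last 3 bits) = 001. This is the CRC / FCS.

001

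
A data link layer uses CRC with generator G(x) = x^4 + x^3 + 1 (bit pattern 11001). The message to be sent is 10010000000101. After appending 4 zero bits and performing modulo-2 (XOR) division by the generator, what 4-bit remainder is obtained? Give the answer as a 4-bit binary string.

Append 4 zeros: 100100000001010000. Divide by 11001 (XOR where the leading bit is 1):
  pos 0: 10010 XOR 11001 = 01011
  pos 1: 10110 XOR 11001 = 01111
  pos 2: 11110 XOR 11001 = 00111
  pos 4: 11100 XOR 11001 = 00101
  pos 6: 10100 XOR 11001 = 01101
  pos 7: 11011 XOR 11001 = 00010
  pos 10: 10010 XOR 11001 = 01011
  pos 11: 10110 XOR 11001 = 01111
  pos 12: 11110 XOR 11001 = 00111
Remainder (last 4 bits) = 1110. This is the CRC / FCS.

1110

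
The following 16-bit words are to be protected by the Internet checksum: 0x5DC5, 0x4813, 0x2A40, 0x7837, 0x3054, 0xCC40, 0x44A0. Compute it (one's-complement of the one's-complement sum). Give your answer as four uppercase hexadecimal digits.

One's-complement addition (fold any carry out of bit 15 back into bit 0):
  0x5DC5 + 0x4813 = 0x0A5D8
  0xA5D8 + 0x2A40 = 0x0D018
  0xD018 + 0x7837 = 0x1484F → wrap carry → 0x4850
  0x4850 + 0x3054 = 0x078A4
  0x78A4 + 0xCC40 = 0x144E4 → wrap carry → 0x44E5
  0x44E5 + 0x44A0 = 0x08985
One's-complement sum = 0x8985.
Checksum = ~0x8985 & 0xFFFF = 0x767A.

767A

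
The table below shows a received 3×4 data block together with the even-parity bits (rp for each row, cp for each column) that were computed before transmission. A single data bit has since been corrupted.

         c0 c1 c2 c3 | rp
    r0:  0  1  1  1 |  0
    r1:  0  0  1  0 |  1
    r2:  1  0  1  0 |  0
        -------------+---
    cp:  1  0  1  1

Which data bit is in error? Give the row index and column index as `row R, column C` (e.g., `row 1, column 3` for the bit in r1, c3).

Recompute each row's even parity and compare to rp:
  r0: data parity 1, sent rp 0 → mismatch
  r1: data parity 1, sent rp 1 → ok
  r2: data parity 0, sent rp 0 → ok
Recompute each column's even parity and compare to cp:
  c0: data parity 1, sent cp 1 → ok
  c1: data parity 1, sent cp 0 → mismatch
  c2: data parity 1, sent cp 1 → ok
  c3: data parity 1, sent cp 1 → ok
Exactly one row (r0) and one column (c1) fail → the flipped bit is at their intersection.

row 0, column 1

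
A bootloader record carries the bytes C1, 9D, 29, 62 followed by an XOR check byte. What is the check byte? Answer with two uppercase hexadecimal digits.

17

XOR the bytes together:
  start with 0xC1
  0xC1 ⊕ 0x9D = 0x5C
  0x5C ⊕ 0x29 = 0x75
  0x75 ⊕ 0x62 = 0x17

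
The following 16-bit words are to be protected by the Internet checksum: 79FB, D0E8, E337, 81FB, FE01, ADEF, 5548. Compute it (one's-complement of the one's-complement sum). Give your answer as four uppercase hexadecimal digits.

4EAE

One's-complement addition (fold any carry out of bit 15 back into bit 0):
  0x79FB + 0xD0E8 = 0x14AE3 → wrap carry → 0x4AE4
  0x4AE4 + 0xE337 = 0x12E1B → wrap carry → 0x2E1C
  0x2E1C + 0x81FB = 0x0B017
  0xB017 + 0xFE01 = 0x1AE18 → wrap carry → 0xAE19
  0xAE19 + 0xADEF = 0x15C08 → wrap carry → 0x5C09
  0x5C09 + 0x5548 = 0x0B151
One's-complement sum = 0xB151.
Checksum = ~0xB151 & 0xFFFF = 0x4EAE.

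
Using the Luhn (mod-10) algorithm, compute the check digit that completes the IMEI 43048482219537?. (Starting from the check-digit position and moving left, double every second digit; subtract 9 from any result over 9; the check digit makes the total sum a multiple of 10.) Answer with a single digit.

2

Partial digits right→left: 7 3 5 9 1 2 2 8 4 8 4 0 3 4
Double every second digit counting from the check-digit position (so the 1st, 3rd, 5th, ... of the partial from the right).
  doubled (with −9 where >9): 5 1 2 4 8 8 6 → sum 34
  kept as-is: 3 9 2 8 8 0 4 → sum 34
Total = 34 + 34 = 68.
Check digit = (10 − (68 mod 10)) mod 10 = 2.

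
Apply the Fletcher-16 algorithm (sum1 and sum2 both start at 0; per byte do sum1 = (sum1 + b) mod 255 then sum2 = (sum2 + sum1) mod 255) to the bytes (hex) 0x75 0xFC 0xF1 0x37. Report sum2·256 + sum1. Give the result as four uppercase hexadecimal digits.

E79B

Running sums (mod 255):
  after byte 0 (0x75): sum1=117, sum2=117
  after byte 1 (0xFC): sum1=114, sum2=231
  after byte 2 (0xF1): sum1=100, sum2=76
  after byte 3 (0x37): sum1=155, sum2=231
Checksum = sum2·256 + sum1 = 231·256 + 155 = 59291 = 0xE79B.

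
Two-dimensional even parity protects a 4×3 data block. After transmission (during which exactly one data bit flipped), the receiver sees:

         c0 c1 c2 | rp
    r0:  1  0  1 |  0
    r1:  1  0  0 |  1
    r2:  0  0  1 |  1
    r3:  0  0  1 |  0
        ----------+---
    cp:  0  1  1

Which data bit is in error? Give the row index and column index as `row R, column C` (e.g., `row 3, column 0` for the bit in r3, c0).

row 3, column 1

Recompute each row's even parity and compare to rp:
  r0: data parity 0, sent rp 0 → ok
  r1: data parity 1, sent rp 1 → ok
  r2: data parity 1, sent rp 1 → ok
  r3: data parity 1, sent rp 0 → mismatch
Recompute each column's even parity and compare to cp:
  c0: data parity 0, sent cp 0 → ok
  c1: data parity 0, sent cp 1 → mismatch
  c2: data parity 1, sent cp 1 → ok
Exactly one row (r3) and one column (c1) fail → the flipped bit is at their intersection.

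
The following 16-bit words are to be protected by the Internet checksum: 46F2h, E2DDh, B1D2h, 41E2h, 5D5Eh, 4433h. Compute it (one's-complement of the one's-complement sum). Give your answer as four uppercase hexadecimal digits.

One's-complement addition (fold any carry out of bit 15 back into bit 0):
  0x46F2 + 0xE2DD = 0x129CF → wrap carry → 0x29D0
  0x29D0 + 0xB1D2 = 0x0DBA2
  0xDBA2 + 0x41E2 = 0x11D84 → wrap carry → 0x1D85
  0x1D85 + 0x5D5E = 0x07AE3
  0x7AE3 + 0x4433 = 0x0BF16
One's-complement sum = 0xBF16.
Checksum = ~0xBF16 & 0xFFFF = 0x40E9.

40E9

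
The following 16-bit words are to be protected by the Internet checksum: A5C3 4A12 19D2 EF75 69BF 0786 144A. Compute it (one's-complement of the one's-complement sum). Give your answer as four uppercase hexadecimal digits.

One's-complement addition (fold any carry out of bit 15 back into bit 0):
  0xA5C3 + 0x4A12 = 0x0EFD5
  0xEFD5 + 0x19D2 = 0x109A7 → wrap carry → 0x09A8
  0x09A8 + 0xEF75 = 0x0F91D
  0xF91D + 0x69BF = 0x162DC → wrap carry → 0x62DD
  0x62DD + 0x0786 = 0x06A63
  0x6A63 + 0x144A = 0x07EAD
One's-complement sum = 0x7EAD.
Checksum = ~0x7EAD & 0xFFFF = 0x8152.

8152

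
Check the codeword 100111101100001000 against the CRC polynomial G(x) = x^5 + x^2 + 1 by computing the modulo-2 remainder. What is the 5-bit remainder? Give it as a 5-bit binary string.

00100

Modulo-2 division of 100111101100001000 by 100101:
  pos 0: 100111 XOR 100101 = 000010
  pos 4: 101011 XOR 100101 = 001110
  pos 6: 111000 XOR 100101 = 011101
  pos 7: 111010 XOR 100101 = 011111
  pos 8: 111110 XOR 100101 = 011011
  pos 9: 110111 XOR 100101 = 010010
  pos 10: 100100 XOR 100101 = 000001
Remainder = 00100 (nonzero — an error is detected).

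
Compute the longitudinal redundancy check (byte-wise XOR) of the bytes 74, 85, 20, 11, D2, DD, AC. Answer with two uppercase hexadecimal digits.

XOR the bytes together:
  start with 0x74
  0x74 ⊕ 0x85 = 0xF1
  0xF1 ⊕ 0x20 = 0xD1
  0xD1 ⊕ 0x11 = 0xC0
  0xC0 ⊕ 0xD2 = 0x12
  0x12 ⊕ 0xDD = 0xCF
  0xCF ⊕ 0xAC = 0x63

63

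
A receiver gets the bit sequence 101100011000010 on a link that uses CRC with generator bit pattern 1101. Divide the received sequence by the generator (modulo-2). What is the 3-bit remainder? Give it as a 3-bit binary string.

Modulo-2 division of 101100011000010 by 1101:
  pos 0: 1011 XOR 1101 = 0110
  pos 1: 1100 XOR 1101 = 0001
  pos 4: 1001 XOR 1101 = 0100
  pos 5: 1001 XOR 1101 = 0100
  pos 6: 1000 XOR 1101 = 0101
  pos 7: 1010 XOR 1101 = 0111
  pos 8: 1110 XOR 1101 = 0011
  pos 10: 1101 XOR 1101 = 0000
Remainder = 000 (zero — the frame passes the CRC check).

000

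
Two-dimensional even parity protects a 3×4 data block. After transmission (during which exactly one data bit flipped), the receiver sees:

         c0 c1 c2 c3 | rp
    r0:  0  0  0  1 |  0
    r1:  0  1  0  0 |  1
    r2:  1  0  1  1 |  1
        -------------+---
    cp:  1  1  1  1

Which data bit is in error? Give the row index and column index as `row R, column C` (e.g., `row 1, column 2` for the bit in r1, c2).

Recompute each row's even parity and compare to rp:
  r0: data parity 1, sent rp 0 → mismatch
  r1: data parity 1, sent rp 1 → ok
  r2: data parity 1, sent rp 1 → ok
Recompute each column's even parity and compare to cp:
  c0: data parity 1, sent cp 1 → ok
  c1: data parity 1, sent cp 1 → ok
  c2: data parity 1, sent cp 1 → ok
  c3: data parity 0, sent cp 1 → mismatch
Exactly one row (r0) and one column (c3) fail → the flipped bit is at their intersection.

row 0, column 3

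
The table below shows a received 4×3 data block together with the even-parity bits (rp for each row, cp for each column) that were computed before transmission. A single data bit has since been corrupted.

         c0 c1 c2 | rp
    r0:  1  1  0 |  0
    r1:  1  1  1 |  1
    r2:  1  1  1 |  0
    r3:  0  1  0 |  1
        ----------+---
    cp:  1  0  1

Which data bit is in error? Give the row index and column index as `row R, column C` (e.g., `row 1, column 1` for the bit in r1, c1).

row 2, column 2

Recompute each row's even parity and compare to rp:
  r0: data parity 0, sent rp 0 → ok
  r1: data parity 1, sent rp 1 → ok
  r2: data parity 1, sent rp 0 → mismatch
  r3: data parity 1, sent rp 1 → ok
Recompute each column's even parity and compare to cp:
  c0: data parity 1, sent cp 1 → ok
  c1: data parity 0, sent cp 0 → ok
  c2: data parity 0, sent cp 1 → mismatch
Exactly one row (r2) and one column (c2) fail → the flipped bit is at their intersection.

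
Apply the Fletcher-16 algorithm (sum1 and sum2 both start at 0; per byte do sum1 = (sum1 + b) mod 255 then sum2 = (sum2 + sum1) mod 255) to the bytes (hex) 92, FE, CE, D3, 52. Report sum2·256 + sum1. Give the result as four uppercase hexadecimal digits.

Running sums (mod 255):
  after byte 0 (92): sum1=146, sum2=146
  after byte 1 (FE): sum1=145, sum2=36
  after byte 2 (CE): sum1=96, sum2=132
  after byte 3 (D3): sum1=52, sum2=184
  after byte 4 (52): sum1=134, sum2=63
Checksum = sum2·256 + sum1 = 63·256 + 134 = 16262 = 0x3F86.

3F86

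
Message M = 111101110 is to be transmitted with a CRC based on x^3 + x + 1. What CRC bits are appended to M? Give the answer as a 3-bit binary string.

Append 3 zeros: 111101110000. Divide by 1011 (XOR where the leading bit is 1):
  pos 0: 1111 XOR 1011 = 0100
  pos 1: 1000 XOR 1011 = 0011
  pos 3: 1111 XOR 1011 = 0100
  pos 4: 1001 XOR 1011 = 0010
  pos 6: 1000 XOR 1011 = 0011
  pos 8: 1100 XOR 1011 = 0111
Remainder (last 3 bits) = 111. This is the CRC / FCS.

111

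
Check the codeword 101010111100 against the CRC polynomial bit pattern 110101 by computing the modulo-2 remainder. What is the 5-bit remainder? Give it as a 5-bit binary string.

Modulo-2 division of 101010111100 by 110101:
  pos 0: 101010 XOR 110101 = 011111
  pos 1: 111111 XOR 110101 = 001010
  pos 3: 101011 XOR 110101 = 011110
  pos 4: 111101 XOR 110101 = 001000
  pos 6: 100000 XOR 110101 = 010101
Remainder = 10101 (nonzero — an error is detected).

10101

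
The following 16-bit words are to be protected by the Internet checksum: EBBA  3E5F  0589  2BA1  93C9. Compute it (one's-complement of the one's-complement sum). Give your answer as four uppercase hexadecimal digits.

One's-complement addition (fold any carry out of bit 15 back into bit 0):
  0xEBBA + 0x3E5F = 0x12A19 → wrap carry → 0x2A1A
  0x2A1A + 0x0589 = 0x02FA3
  0x2FA3 + 0x2BA1 = 0x05B44
  0x5B44 + 0x93C9 = 0x0EF0D
One's-complement sum = 0xEF0D.
Checksum = ~0xEF0D & 0xFFFF = 0x10F2.

10F2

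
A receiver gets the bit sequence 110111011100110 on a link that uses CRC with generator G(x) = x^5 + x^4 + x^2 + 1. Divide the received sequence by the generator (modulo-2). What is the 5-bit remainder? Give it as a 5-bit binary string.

Modulo-2 division of 110111011100110 by 110101:
  pos 0: 110111 XOR 110101 = 000010
  pos 4: 100111 XOR 110101 = 010010
  pos 5: 100100 XOR 110101 = 010001
  pos 6: 100010 XOR 110101 = 010111
  pos 7: 101111 XOR 110101 = 011010
  pos 8: 110101 XOR 110101 = 000000
Remainder = 00000 (zero — the frame passes the CRC check).

00000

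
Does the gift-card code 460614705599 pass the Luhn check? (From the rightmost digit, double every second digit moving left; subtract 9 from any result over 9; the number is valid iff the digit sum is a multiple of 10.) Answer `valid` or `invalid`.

From the right, keep odd positions and double even positions (subtract 9 from any doubled value over 9):
  doubled (positions 2,4,...): 9 1 5 2 0 8 → sum 25
  kept (positions 1,3,...): 9 5 0 4 6 6 → sum 30
Total = 55.
55 mod 10 = 5, so the number is invalid.

invalid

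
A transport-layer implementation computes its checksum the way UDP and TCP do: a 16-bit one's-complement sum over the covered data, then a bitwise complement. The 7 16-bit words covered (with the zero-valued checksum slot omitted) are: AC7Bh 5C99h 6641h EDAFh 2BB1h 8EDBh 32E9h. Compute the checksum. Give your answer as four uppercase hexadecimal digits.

One's-complement addition (fold any carry out of bit 15 back into bit 0):
  0xAC7B + 0x5C99 = 0x10914 → wrap carry → 0x0915
  0x0915 + 0x6641 = 0x06F56
  0x6F56 + 0xEDAF = 0x15D05 → wrap carry → 0x5D06
  0x5D06 + 0x2BB1 = 0x088B7
  0x88B7 + 0x8EDB = 0x11792 → wrap carry → 0x1793
  0x1793 + 0x32E9 = 0x04A7C
One's-complement sum = 0x4A7C.
Checksum = ~0x4A7C & 0xFFFF = 0xB583.

B583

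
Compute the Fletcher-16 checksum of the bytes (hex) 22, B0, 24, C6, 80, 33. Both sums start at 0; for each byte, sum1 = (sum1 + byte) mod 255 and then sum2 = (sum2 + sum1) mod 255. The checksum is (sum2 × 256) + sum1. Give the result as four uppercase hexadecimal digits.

Running sums (mod 255):
  after byte 0 (22): sum1=34, sum2=34
  after byte 1 (B0): sum1=210, sum2=244
  after byte 2 (24): sum1=246, sum2=235
  after byte 3 (C6): sum1=189, sum2=169
  after byte 4 (80): sum1=62, sum2=231
  after byte 5 (33): sum1=113, sum2=89
Checksum = sum2·256 + sum1 = 89·256 + 113 = 22897 = 0x5971.

5971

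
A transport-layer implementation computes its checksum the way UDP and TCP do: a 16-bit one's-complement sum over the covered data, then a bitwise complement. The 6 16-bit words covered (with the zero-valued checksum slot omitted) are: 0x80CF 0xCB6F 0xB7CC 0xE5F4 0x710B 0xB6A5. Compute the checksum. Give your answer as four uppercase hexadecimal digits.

EE4D

One's-complement addition (fold any carry out of bit 15 back into bit 0):
  0x80CF + 0xCB6F = 0x14C3E → wrap carry → 0x4C3F
  0x4C3F + 0xB7CC = 0x1040B → wrap carry → 0x040C
  0x040C + 0xE5F4 = 0x0EA00
  0xEA00 + 0x710B = 0x15B0B → wrap carry → 0x5B0C
  0x5B0C + 0xB6A5 = 0x111B1 → wrap carry → 0x11B2
One's-complement sum = 0x11B2.
Checksum = ~0x11B2 & 0xFFFF = 0xEE4D.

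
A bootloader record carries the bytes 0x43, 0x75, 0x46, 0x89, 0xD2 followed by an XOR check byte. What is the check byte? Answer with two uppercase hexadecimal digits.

2B

XOR the bytes together:
  start with 0x43
  0x43 ⊕ 0x75 = 0x36
  0x36 ⊕ 0x46 = 0x70
  0x70 ⊕ 0x89 = 0xF9
  0xF9 ⊕ 0xD2 = 0x2B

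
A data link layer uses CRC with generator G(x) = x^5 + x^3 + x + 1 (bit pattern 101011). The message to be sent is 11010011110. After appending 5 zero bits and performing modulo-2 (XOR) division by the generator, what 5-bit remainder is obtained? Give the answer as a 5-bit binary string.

01101

Append 5 zeros: 1101001111000000. Divide by 101011 (XOR where the leading bit is 1):
  pos 0: 110100 XOR 101011 = 011111
  pos 1: 111111 XOR 101011 = 010100
  pos 2: 101001 XOR 101011 = 000010
  pos 6: 101100 XOR 101011 = 000111
  pos 9: 111000 XOR 101011 = 010011
  pos 10: 100110 XOR 101011 = 001101
Remainder (last 5 bits) = 01101. This is the CRC / FCS.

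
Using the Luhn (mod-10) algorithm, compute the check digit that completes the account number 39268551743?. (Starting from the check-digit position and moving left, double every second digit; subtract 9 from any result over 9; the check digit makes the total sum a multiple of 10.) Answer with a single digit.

6

Partial digits right→left: 3 4 7 1 5 5 8 6 2 9 3
Double every second digit counting from the check-digit position (so the 1st, 3rd, 5th, ... of the partial from the right).
  doubled (with −9 where >9): 6 5 1 7 4 6 → sum 29
  kept as-is: 4 1 5 6 9 → sum 25
Total = 29 + 25 = 54.
Check digit = (10 − (54 mod 10)) mod 10 = 6.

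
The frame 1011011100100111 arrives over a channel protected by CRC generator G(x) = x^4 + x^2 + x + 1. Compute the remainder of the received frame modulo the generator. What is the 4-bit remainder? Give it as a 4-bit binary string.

Modulo-2 division of 1011011100100111 by 10111:
  pos 0: 10110 XOR 10111 = 00001
  pos 4: 11110 XOR 10111 = 01001
  pos 5: 10010 XOR 10111 = 00101
  pos 7: 10110 XOR 10111 = 00001
  pos 11: 10111 XOR 10111 = 00000
Remainder = 0000 (zero — the frame passes the CRC check).

0000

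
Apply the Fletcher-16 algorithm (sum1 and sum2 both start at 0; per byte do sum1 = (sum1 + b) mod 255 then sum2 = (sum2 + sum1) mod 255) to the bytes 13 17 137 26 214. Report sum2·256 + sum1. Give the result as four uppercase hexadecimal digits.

2D98

Running sums (mod 255):
  after byte 0 (13): sum1=13, sum2=13
  after byte 1 (17): sum1=30, sum2=43
  after byte 2 (137): sum1=167, sum2=210
  after byte 3 (26): sum1=193, sum2=148
  after byte 4 (214): sum1=152, sum2=45
Checksum = sum2·256 + sum1 = 45·256 + 152 = 11672 = 0x2D98.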